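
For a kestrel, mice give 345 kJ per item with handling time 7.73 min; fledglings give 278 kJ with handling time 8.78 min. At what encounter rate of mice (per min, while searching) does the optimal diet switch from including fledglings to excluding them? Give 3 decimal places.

0.316 per min

The zero-one rule: include fledglings iff E₂/h₂ > λE₁/(1+λh₁). Equality gives the switch point.
λE₁h₂ = E₂ + λE₂h₁ ⇒ λ = E₂/(E₁h₂ − E₂h₁) = 278/(3029 − 2149) = 0.3159 per min.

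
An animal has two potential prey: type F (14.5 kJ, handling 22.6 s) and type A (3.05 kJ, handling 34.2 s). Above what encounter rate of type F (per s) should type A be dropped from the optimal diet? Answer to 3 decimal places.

At the threshold, the rate on type F alone equals the profitability of type A: λ·14.5/(1 + λ·22.6) = 3.05/34.2 = 0.08918.
Rearranging, λ(14.5 − 0.08918×22.6) = 0.08918, so λ = 0.08918/12.48 = 0.007143 per s.

0.007 per s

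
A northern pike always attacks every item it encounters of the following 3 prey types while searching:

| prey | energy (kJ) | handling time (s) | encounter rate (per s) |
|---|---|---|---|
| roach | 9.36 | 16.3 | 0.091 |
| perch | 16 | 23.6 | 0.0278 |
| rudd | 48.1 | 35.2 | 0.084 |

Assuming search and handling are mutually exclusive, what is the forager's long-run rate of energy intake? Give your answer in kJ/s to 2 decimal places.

0.88 kJ/s

Energy encountered per unit search time: 0.091×9.36 + 0.0278×16 + 0.084×48.1 = 5.337 kJ/s.
Handling time per unit search time: 0.091×16.3 + 0.0278×23.6 + 0.084×35.2 = 5.096.
Rate = 5.337/(1 + 5.096) = 0.8755 kJ/s.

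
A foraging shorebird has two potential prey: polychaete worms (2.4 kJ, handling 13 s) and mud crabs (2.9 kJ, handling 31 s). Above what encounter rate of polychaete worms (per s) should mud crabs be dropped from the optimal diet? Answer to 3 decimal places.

0.079 per s

At the threshold, the rate on polychaete worms alone equals the profitability of mud crabs: λ·2.4/(1 + λ·13) = 2.9/31 = 0.09355.
Rearranging, λ(2.4 − 0.09355×13) = 0.09355, so λ = 0.09355/1.184 = 0.07902 per s.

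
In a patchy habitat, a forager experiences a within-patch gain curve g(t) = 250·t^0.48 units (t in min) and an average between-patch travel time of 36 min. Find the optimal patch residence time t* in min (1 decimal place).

33.2 min

By the marginal value theorem, leave when the instantaneous gain rate g'(t) equals the habitat-wide average g(t)/(T + t).
g'(t) = 0.48·250·t^-0.52. Setting 0.48·250·t^-0.52 = 250·t^0.48/(36+t) gives 0.48(36+t) = t, so 0.52·t = 0.48×36.
t* = 0.48×36/0.52 = 33.23 min.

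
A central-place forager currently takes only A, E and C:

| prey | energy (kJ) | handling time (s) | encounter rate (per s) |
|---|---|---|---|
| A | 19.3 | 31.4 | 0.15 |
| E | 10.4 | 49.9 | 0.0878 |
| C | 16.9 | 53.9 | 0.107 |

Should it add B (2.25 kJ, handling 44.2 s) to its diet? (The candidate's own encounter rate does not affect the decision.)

No

On A, E and C alone, R = ΣλE/(1+Σλh) = 5.616/15.86 = 0.3542 kJ/s.
B: E/h = 2.25/44.2 = 0.0509 kJ/s.
Since 0.0509 < R, time spent handling B is better spent searching.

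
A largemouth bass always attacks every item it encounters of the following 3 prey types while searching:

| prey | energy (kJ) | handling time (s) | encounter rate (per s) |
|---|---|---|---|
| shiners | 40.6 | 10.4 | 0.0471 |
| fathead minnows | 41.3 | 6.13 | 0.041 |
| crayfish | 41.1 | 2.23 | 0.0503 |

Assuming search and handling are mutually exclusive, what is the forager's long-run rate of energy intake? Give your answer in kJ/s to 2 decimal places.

Energy encountered per unit search time: 0.0471×40.6 + 0.041×41.3 + 0.0503×41.1 = 5.673 kJ/s.
Handling time per unit search time: 0.0471×10.4 + 0.041×6.13 + 0.0503×2.23 = 0.8533.
Rate = 5.673/(1 + 0.8533) = 3.061 kJ/s.

3.06 kJ/s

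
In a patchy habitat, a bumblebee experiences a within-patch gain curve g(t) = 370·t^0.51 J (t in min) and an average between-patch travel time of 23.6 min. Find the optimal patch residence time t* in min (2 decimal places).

Maximise g(t)/(T+t): set derivative to zero → g'(t)(T+t) = g(t).
g'(t) = 0.51·370·t^-0.49. Setting 0.51·370·t^-0.49 = 370·t^0.51/(23.6+t) gives 0.51(23.6+t) = t, so 0.49·t = 0.51×23.6.
t* = 0.51×23.6/0.49 = 24.56 min.

24.56 min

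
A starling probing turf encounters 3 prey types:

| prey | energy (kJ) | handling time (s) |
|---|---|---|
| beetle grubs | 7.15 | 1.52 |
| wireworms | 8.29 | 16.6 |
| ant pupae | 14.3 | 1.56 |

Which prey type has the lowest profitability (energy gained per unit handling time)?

wireworms

Profitability E/h (kJ/s): beetle grubs = 7.15/1.52 = 4.7, wireworms = 8.29/16.6 = 0.499, ant pupae = 14.3/1.56 = 9.17.
Ranked: ant pupae > beetle grubs > wireworms.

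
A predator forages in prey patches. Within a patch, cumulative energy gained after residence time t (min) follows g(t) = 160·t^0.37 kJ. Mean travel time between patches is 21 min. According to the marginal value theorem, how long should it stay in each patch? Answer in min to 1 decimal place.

12.3 min

Maximise g(t)/(T+t): set derivative to zero → g'(t)(T+t) = g(t).
g'(t) = 0.37·160·t^-0.63. Setting 0.37·160·t^-0.63 = 160·t^0.37/(21+t) gives 0.37(21+t) = t, so 0.63·t = 0.37×21.
t* = 0.37×21/0.63 = 12.33 min.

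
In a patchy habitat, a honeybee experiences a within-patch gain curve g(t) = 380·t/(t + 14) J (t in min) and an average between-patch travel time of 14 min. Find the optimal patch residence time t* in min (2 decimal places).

By the marginal value theorem, leave when the instantaneous gain rate g'(t) equals the habitat-wide average g(t)/(T + t).
g'(t) = 380·14/(t + 14)². Setting 380·14/(t+14)² = 380t/[(t+14)(14+t)] gives 14(14+t) = t(t+14), so t² = 14×14 = 196.
t* = √196 = 14 min.

14.00 min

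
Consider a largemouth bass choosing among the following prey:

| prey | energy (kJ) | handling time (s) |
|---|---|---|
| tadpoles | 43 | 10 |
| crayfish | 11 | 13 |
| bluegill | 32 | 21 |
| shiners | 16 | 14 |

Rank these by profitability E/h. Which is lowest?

In descending order of E/h:
tadpoles: 43/10 = 4.3 kJ/s
bluegill: 32/21 = 1.52 kJ/s
shiners: 16/14 = 1.14 kJ/s
crayfish: 11/13 = 0.846 kJ/s

crayfish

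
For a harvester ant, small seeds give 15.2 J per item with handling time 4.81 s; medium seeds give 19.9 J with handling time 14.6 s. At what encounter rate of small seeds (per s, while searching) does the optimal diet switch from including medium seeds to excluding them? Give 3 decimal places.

0.158 per s

The zero-one rule: include medium seeds iff E₂/h₂ > λE₁/(1+λh₁). Equality gives the switch point.
λE₁h₂ = E₂ + λE₂h₁ ⇒ λ = E₂/(E₁h₂ − E₂h₁) = 19.9/(221.9 − 95.72) = 0.1577 per s.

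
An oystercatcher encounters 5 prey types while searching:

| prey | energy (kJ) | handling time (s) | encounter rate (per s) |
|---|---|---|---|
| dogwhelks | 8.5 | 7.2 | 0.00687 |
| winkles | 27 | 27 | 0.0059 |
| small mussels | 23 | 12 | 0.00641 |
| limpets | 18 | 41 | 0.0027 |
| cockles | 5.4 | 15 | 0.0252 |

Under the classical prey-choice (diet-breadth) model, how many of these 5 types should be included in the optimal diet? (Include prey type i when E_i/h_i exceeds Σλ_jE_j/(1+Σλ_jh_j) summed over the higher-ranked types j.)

5

Rank by E/h (kJ/s): small mussels 1.92, dogwhelks 1.18, winkles 1, limpets 0.439, cockles 0.36. Include each in turn until the next type's E/h falls below the running intake rate.
Rate on top 1: 0.1369. dogwhelks: 1.18 > 0.1369 → include.
Rate on top 2: 0.1827. winkles: 1 > 0.1827 → include.
Rate on top 3: 0.284. limpets: 0.439 > 0.284 → include.
Rate on top 4: 0.2963. cockles: 0.36 > 0.2963 → include.
Optimal diet: small mussels, dogwhelks, winkles, limpets, cockles — 5 of 5 types.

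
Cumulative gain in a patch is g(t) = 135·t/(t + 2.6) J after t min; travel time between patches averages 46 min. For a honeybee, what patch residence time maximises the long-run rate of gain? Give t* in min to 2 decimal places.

10.94 min

Maximise g(t)/(T+t): set derivative to zero → g'(t)(T+t) = g(t).
g'(t) = 135·2.6/(t + 2.6)². Setting 135·2.6/(t+2.6)² = 135t/[(t+2.6)(46+t)] gives 2.6(46+t) = t(t+2.6), so t² = 2.6×46 = 119.6.
t* = √119.6 = 10.94 min.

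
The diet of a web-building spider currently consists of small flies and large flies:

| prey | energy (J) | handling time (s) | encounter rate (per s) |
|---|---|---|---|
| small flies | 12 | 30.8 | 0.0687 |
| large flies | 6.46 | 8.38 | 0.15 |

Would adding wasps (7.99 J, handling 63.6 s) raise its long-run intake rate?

Current rate: (0.0687×12 + 0.15×6.46)/(1 + 0.0687×30.8 + 0.15×8.38) = 0.4101 J/s.
Profitability of wasps: 7.99/63.6 = 0.1256 J/s.
0.1256 < 0.4101, so adding wasps would lower the average — exclude it.

No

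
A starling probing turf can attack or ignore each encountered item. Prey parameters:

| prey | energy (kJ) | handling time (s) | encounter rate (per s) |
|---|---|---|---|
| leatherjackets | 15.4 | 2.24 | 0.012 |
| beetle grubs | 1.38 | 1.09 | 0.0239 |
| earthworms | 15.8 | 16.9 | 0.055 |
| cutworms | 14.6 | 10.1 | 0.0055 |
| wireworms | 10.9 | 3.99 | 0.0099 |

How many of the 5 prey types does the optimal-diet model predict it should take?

E/h in descending order: leatherjackets 6.87, wireworms 2.73, cutworms 1.45, beetle grubs 1.27, earthworms 0.935 kJ/s. The optimal diet is the largest prefix of this list for which every included type satisfies E_i/h_i > R on the types above it.
Rate on top 1: 0.18. wireworms: 2.73 > 0.18 → include.
Rate on top 2: 0.2745. cutworms: 1.45 > 0.2745 → include.
Rate on top 3: 0.3325. beetle grubs: 1.27 > 0.3325 → include.
Rate on top 4: 0.3537. earthworms: 0.935 > 0.3537 → include.
Optimal diet: leatherjackets, wireworms, cutworms, beetle grubs, earthworms — 5 of 5 types.

5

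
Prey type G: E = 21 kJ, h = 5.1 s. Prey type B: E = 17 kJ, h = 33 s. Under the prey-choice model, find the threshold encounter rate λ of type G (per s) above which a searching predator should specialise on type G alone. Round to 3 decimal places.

0.028 per s

At the threshold, the rate on type G alone equals the profitability of type B: λ·21/(1 + λ·5.1) = 17/33 = 0.5152.
Rearranging, λ(21 − 0.5152×5.1) = 0.5152, so λ = 0.5152/18.37 = 0.02804 per s.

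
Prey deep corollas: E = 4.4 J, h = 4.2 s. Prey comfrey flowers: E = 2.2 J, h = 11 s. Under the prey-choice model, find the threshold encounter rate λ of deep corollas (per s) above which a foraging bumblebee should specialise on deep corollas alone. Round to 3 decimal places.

0.056 per s

At the threshold, the rate on deep corollas alone equals the profitability of comfrey flowers: λ·4.4/(1 + λ·4.2) = 2.2/11 = 0.2.
Rearranging, λ(4.4 − 0.2×4.2) = 0.2, so λ = 0.2/3.56 = 0.05618 per s.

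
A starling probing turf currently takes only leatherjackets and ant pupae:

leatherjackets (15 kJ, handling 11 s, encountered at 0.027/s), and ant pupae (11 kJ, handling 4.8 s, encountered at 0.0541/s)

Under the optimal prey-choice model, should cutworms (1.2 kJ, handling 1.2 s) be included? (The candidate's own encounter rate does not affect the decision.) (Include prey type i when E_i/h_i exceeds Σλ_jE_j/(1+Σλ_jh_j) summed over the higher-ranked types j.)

Intake rate on the current diet: R = (0.027×15 + 0.0541×11) / (1 + 0.027×11 + 0.0541×4.8) = 1/1.557 = 0.6425 kJ/s.
Profitability of cutworms: 1.2/1.2 = 1 kJ/s.
1 > 0.6425, so adding cutworms raises the average — include it.

Yes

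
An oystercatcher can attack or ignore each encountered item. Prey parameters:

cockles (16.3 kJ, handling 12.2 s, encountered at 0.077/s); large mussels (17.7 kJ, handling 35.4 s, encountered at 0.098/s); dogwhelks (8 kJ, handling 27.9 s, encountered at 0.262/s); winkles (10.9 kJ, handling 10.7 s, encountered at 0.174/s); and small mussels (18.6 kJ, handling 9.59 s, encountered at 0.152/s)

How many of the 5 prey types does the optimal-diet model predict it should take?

2

E/h in descending order: small mussels 1.94, cockles 1.34, winkles 1.02, large mussels 0.5, dogwhelks 0.287 kJ/s. The optimal diet is the largest prefix of this list for which every included type satisfies E_i/h_i > R on the types above it.
Rate on top 1: 1.15. cockles: 1.34 > 1.15 → include.
Rate on top 2: 1.202. winkles: 1.02 < 1.202 → exclude; stop.
Optimal diet: small mussels, cockles — 2 of 5 types.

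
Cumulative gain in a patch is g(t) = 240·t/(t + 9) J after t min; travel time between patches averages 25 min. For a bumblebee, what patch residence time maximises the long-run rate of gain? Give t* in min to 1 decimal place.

Maximise g(t)/(T+t): set derivative to zero → g'(t)(T+t) = g(t).
g'(t) = 240·9/(t + 9)². Setting 240·9/(t+9)² = 240t/[(t+9)(25+t)] gives 9(25+t) = t(t+9), so t² = 9×25 = 225.
t* = √225 = 15 min.

15.0 min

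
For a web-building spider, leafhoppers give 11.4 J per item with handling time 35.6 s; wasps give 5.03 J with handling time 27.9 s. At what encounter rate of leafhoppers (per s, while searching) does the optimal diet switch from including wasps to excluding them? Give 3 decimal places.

0.036 per s

The zero-one rule: include wasps iff E₂/h₂ > λE₁/(1+λh₁). Equality gives the switch point.
λE₁h₂ = E₂ + λE₂h₁ ⇒ λ = E₂/(E₁h₂ − E₂h₁) = 5.03/(318.1 − 179.1) = 0.03619 per s.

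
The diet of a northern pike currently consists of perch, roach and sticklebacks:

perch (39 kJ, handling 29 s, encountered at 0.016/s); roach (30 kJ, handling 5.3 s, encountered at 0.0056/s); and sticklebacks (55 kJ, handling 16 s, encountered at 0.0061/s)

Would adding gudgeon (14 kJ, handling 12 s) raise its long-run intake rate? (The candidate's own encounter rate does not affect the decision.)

Yes

On perch, roach and sticklebacks alone, R = ΣλE/(1+Σλh) = 1.127/1.591 = 0.7085 kJ/s.
Profitability of gudgeon: 14/12 = 1.167 kJ/s.
Since 1.167 > R, including gudgeon increases the long-run rate.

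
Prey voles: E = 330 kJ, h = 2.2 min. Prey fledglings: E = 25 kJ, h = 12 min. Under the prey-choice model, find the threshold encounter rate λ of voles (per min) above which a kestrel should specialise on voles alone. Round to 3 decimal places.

0.006 per min

The zero-one rule: include fledglings iff E₂/h₂ > λE₁/(1+λh₁). Equality gives the switch point.
λE₁h₂ = E₂ + λE₂h₁ ⇒ λ = E₂/(E₁h₂ − E₂h₁) = 25/(3960 − 55) = 0.006402 per min.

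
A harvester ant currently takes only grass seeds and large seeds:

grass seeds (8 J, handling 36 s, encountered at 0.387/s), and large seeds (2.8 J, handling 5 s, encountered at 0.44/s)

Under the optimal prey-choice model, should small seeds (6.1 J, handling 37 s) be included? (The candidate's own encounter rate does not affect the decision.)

Current rate: (0.387×8 + 0.44×2.8)/(1 + 0.387×36 + 0.44×5) = 0.2526 J/s.
Profitability of small seeds: 6.1/37 = 0.1649 J/s.
0.1649 < 0.2526, so adding small seeds would lower the average — exclude it.

No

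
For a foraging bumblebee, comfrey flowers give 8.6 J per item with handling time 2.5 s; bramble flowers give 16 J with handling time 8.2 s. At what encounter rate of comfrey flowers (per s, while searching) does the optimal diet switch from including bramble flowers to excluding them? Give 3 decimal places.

0.524 per s

At the threshold, the rate on comfrey flowers alone equals the profitability of bramble flowers: λ·8.6/(1 + λ·2.5) = 16/8.2 = 1.951.
Rearranging, λ(8.6 − 1.951×2.5) = 1.951, so λ = 1.951/3.722 = 0.5242 per s.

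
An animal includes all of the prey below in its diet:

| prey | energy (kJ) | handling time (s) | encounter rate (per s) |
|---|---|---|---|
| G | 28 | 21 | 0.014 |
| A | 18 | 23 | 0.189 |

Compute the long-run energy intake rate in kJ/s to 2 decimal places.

0.67 kJ/s

R = Σλ_iE_i / (1 + Σλ_ih_i)
Numerator: 0.014×28 + 0.189×18 = 3.794
Denominator: 1 + 0.014×21 + 0.189×23 = 5.641
R = 3.794/5.641 = 0.6726 kJ/s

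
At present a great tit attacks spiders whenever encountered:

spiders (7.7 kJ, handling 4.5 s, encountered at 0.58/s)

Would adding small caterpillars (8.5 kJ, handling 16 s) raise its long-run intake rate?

Intake rate on the current diet: R = (0.58×7.7) / (1 + 0.58×4.5) = 4.466/3.61 = 1.237 kJ/s.
Profitability of small caterpillars: 8.5/16 = 0.5312 kJ/s.
0.5312 < 1.237, so adding small caterpillars would lower the average — exclude it.

No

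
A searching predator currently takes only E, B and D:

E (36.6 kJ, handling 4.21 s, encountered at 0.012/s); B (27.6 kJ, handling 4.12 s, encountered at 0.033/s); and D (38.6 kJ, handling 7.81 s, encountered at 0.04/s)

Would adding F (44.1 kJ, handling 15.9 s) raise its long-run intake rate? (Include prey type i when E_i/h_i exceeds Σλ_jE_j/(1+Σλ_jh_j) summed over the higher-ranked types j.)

On E, B and D alone, R = ΣλE/(1+Σλh) = 2.894/1.499 = 1.931 kJ/s.
F: E/h = 44.1/15.9 = 2.774 kJ/s.
Since 2.774 > R, including F increases the long-run rate.

Yes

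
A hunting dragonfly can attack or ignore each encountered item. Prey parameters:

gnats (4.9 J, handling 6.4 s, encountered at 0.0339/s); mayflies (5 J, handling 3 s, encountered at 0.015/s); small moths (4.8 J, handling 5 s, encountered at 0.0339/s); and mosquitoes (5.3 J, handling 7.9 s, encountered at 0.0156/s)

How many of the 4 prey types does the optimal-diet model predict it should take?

4

E/h in descending order: mayflies 1.67, small moths 0.96, gnats 0.766, mosquitoes 0.671 J/s. The optimal diet is the largest prefix of this list for which every included type satisfies E_i/h_i > R on the types above it.
Rate on top 1: 0.07177. small moths: 0.96 > 0.07177 → include.
Rate on top 2: 0.1957. gnats: 0.766 > 0.1957 → include.
Rate on top 3: 0.2821. mosquitoes: 0.671 > 0.2821 → include.
Optimal diet: mayflies, small moths, gnats, mosquitoes — 4 of 4 types.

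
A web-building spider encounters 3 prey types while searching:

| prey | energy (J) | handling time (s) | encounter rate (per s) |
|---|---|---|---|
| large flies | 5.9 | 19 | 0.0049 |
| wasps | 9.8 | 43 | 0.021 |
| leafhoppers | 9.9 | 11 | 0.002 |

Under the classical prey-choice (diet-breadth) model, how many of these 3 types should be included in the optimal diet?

3

E/h in descending order: leafhoppers 0.9, large flies 0.311, wasps 0.228 J/s. The optimal diet is the largest prefix of this list for which every included type satisfies E_i/h_i > R on the types above it.
Rate on top 1: 0.01937. large flies: 0.311 > 0.01937 → include.
Rate on top 2: 0.04368. wasps: 0.228 > 0.04368 → include.
Optimal diet: leafhoppers, large flies, wasps — 3 of 3 types.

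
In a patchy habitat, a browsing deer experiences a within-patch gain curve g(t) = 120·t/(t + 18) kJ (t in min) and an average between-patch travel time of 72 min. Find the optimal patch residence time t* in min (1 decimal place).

36.0 min

Maximise g(t)/(T+t): set derivative to zero → g'(t)(T+t) = g(t).
g'(t) = 120·18/(t + 18)². Setting 120·18/(t+18)² = 120t/[(t+18)(72+t)] gives 18(72+t) = t(t+18), so t² = 18×72 = 1296.
t* = √1296 = 36 min.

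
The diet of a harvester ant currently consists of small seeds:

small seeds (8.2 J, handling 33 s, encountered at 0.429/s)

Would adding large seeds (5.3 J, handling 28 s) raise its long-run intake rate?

Intake rate on the current diet: R = (0.429×8.2) / (1 + 0.429×33) = 3.518/15.16 = 0.2321 J/s.
Profitability of large seeds: 5.3/28 = 0.1893 J/s.
Since 0.1893 < R, time spent handling large seeds is better spent searching.

No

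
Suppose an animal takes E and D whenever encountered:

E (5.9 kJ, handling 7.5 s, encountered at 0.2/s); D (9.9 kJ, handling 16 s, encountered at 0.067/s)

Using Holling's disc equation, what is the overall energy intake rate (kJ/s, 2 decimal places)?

Energy encountered per unit search time: 0.2×5.9 + 0.067×9.9 = 1.843 kJ/s.
Handling time per unit search time: 0.2×7.5 + 0.067×16 = 2.572.
Rate = 1.843/(1 + 2.572) = 0.516 kJ/s.

0.52 kJ/s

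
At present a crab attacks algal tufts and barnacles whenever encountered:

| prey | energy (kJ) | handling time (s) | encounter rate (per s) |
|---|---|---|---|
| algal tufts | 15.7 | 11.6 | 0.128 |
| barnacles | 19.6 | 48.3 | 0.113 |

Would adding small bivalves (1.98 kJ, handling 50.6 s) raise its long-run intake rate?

No

Current rate: (0.128×15.7 + 0.113×19.6)/(1 + 0.128×11.6 + 0.113×48.3) = 0.5319 kJ/s.
Profitability of small bivalves: 1.98/50.6 = 0.03913 kJ/s.
0.03913 < 0.5319, so adding small bivalves would lower the average — exclude it.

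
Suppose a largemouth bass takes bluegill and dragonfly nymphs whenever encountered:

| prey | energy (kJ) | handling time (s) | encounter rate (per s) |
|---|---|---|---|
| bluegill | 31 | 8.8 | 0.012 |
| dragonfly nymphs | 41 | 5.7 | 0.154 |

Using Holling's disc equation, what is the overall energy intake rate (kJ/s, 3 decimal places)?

3.371 kJ/s

Energy encountered per unit search time: 0.012×31 + 0.154×41 = 6.686 kJ/s.
Handling time per unit search time: 0.012×8.8 + 0.154×5.7 = 0.9834.
Rate = 6.686/(1 + 0.9834) = 3.371 kJ/s.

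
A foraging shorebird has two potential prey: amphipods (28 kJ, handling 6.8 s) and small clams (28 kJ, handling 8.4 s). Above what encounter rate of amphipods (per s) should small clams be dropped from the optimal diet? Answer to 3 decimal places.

0.625 per s

At the threshold, the rate on amphipods alone equals the profitability of small clams: λ·28/(1 + λ·6.8) = 28/8.4 = 3.333.
Rearranging, λ(28 − 3.333×6.8) = 3.333, so λ = 3.333/5.333 = 0.625 per s.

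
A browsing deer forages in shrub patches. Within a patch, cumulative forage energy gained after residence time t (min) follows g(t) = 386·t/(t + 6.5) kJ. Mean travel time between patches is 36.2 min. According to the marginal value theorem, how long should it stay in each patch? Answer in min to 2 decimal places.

15.34 min

Maximise g(t)/(T+t): set derivative to zero → g'(t)(T+t) = g(t).
g'(t) = 386·6.5/(t + 6.5)². Setting 386·6.5/(t+6.5)² = 386t/[(t+6.5)(36.2+t)] gives 6.5(36.2+t) = t(t+6.5), so t² = 6.5×36.2 = 235.3.
t* = √235.3 = 15.34 min.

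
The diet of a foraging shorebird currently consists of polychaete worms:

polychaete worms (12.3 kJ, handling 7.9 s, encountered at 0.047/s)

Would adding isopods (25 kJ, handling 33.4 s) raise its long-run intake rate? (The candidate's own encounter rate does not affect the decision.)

Yes

On polychaete worms alone, R = ΣλE/(1+Σλh) = 0.5781/1.371 = 0.4216 kJ/s.
Profitability of isopods: 25/33.4 = 0.7485 kJ/s.
Since 0.7485 > R, including isopods increases the long-run rate.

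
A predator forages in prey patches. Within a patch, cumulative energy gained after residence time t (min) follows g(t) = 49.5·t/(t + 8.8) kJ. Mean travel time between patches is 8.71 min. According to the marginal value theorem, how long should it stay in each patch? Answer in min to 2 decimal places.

Maximise g(t)/(T+t): set derivative to zero → g'(t)(T+t) = g(t).
g'(t) = 49.5·8.8/(t + 8.8)². Setting 49.5·8.8/(t+8.8)² = 49.5t/[(t+8.8)(8.71+t)] gives 8.8(8.71+t) = t(t+8.8), so t² = 8.8×8.71 = 76.65.
t* = √76.65 = 8.755 min.

8.75 min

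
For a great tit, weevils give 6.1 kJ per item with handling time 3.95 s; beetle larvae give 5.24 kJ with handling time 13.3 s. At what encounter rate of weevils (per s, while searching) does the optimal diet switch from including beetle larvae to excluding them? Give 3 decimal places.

The zero-one rule: include beetle larvae iff E₂/h₂ > λE₁/(1+λh₁). Equality gives the switch point.
λE₁h₂ = E₂ + λE₂h₁ ⇒ λ = E₂/(E₁h₂ − E₂h₁) = 5.24/(81.13 − 20.7) = 0.08671 per s.

0.087 per s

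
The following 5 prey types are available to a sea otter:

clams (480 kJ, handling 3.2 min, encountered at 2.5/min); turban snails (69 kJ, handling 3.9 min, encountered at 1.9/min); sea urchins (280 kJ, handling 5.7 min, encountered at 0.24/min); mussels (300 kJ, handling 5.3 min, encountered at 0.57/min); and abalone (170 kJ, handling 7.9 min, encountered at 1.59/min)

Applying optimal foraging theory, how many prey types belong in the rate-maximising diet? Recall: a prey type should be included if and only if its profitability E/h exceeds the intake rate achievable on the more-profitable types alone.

1

E/h in descending order: clams 150, mussels 56.6, sea urchins 49.1, abalone 21.5, turban snails 17.7 kJ/min. The optimal diet is the largest prefix of this list for which every included type satisfies E_i/h_i > R on the types above it.
Rate on top 1: 133.3. mussels: 56.6 < 133.3 → exclude; stop.
Optimal diet: clams — 1 of 5 types.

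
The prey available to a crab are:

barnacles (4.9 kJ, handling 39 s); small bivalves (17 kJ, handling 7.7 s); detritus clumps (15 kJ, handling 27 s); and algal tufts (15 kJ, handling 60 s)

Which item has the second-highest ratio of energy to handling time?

In descending order of E/h:
small bivalves: 17/7.7 = 2.21 kJ/s
detritus clumps: 15/27 = 0.556 kJ/s
algal tufts: 15/60 = 0.25 kJ/s
barnacles: 4.9/39 = 0.126 kJ/s

detritus clumps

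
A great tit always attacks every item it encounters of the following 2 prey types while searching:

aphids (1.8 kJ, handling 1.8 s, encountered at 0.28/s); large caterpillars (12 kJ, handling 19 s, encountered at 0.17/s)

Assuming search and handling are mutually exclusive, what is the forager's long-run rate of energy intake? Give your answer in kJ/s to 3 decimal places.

0.537 kJ/s

Energy encountered per unit search time: 0.28×1.8 + 0.17×12 = 2.544 kJ/s.
Handling time per unit search time: 0.28×1.8 + 0.17×19 = 3.734.
Rate = 2.544/(1 + 3.734) = 0.5374 kJ/s.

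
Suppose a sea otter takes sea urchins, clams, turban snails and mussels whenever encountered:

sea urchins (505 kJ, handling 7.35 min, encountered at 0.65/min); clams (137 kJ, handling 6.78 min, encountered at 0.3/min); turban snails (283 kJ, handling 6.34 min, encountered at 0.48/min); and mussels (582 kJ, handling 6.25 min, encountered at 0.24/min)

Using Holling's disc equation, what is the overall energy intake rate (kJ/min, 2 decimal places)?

Energy encountered per unit search time: 0.65×505 + 0.3×137 + 0.48×283 + 0.24×582 = 644.9 kJ/min.
Handling time per unit search time: 0.65×7.35 + 0.3×6.78 + 0.48×6.34 + 0.24×6.25 = 11.35.
Rate = 644.9/(1 + 11.35) = 52.2 kJ/min.

52.20 kJ/min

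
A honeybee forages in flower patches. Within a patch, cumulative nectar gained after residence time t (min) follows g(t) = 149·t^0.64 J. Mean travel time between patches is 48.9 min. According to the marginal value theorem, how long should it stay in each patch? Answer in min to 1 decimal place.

86.9 min

Optimal t* satisfies g'(t*) = g(t*)/(T + t*).
g'(t) = 0.64·149·t^-0.36. Setting 0.64·149·t^-0.36 = 149·t^0.64/(48.9+t) gives 0.64(48.9+t) = t, so 0.36·t = 0.64×48.9.
t* = 0.64×48.9/0.36 = 86.93 min.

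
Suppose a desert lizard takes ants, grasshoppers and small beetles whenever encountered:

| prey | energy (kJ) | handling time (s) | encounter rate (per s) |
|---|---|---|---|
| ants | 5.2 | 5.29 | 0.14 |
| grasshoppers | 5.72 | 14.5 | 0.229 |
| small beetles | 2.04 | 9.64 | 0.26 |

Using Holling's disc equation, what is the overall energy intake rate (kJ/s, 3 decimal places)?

R = Σλ_iE_i / (1 + Σλ_ih_i)
Numerator: 0.14×5.2 + 0.229×5.72 + 0.26×2.04 = 2.568
Denominator: 1 + 0.14×5.29 + 0.229×14.5 + 0.26×9.64 = 7.567
R = 2.568/7.567 = 0.3394 kJ/s

0.339 kJ/s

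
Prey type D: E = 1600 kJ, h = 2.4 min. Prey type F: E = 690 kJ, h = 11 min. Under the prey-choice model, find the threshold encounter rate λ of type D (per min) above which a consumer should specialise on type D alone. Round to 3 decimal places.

0.043 per min

At the threshold, the rate on type D alone equals the profitability of type F: λ·1600/(1 + λ·2.4) = 690/11 = 62.73.
Rearranging, λ(1600 − 62.73×2.4) = 62.73, so λ = 62.73/1449 = 0.04328 per min.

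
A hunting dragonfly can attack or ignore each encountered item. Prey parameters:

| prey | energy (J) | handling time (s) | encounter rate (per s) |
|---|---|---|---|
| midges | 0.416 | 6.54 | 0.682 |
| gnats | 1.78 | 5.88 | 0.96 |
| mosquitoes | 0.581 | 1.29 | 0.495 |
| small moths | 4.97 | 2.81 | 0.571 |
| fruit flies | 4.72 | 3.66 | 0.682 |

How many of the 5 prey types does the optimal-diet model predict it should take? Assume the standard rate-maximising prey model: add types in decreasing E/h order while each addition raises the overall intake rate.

Rank by E/h (J/s): small moths 1.77, fruit flies 1.29, mosquitoes 0.45, gnats 0.303, midges 0.0636. Include each in turn until the next type's E/h falls below the running intake rate.
Rate on top 1: 1.09. fruit flies: 1.29 > 1.09 → include.
Rate on top 2: 1.187. mosquitoes: 0.45 < 1.187 → exclude; stop.
Optimal diet: small moths, fruit flies — 2 of 5 types.

2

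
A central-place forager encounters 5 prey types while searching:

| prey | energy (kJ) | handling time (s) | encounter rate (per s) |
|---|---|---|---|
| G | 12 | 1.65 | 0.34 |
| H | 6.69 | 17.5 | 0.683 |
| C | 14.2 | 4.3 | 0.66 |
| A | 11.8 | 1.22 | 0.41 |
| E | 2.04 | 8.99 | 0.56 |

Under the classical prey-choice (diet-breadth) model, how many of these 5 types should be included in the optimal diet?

2

Profitabilities (E/h, kJ/s): A 9.67, G 7.27, C 3.3, H 0.382, E 0.227. Add prey in this order while the next type's profitability exceeds the intake rate on those already taken.
Rate on top 1: 3.225. G: 7.27 > 3.225 → include.
Rate on top 2: 4.327. C: 3.3 < 4.327 → exclude; stop.
Optimal diet: A, G — 2 of 5 types.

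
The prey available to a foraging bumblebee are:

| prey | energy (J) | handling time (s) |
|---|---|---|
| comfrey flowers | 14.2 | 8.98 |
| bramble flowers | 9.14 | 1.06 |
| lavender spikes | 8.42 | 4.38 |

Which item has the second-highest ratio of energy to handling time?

In descending order of E/h:
bramble flowers: 9.14/1.06 = 8.62 J/s
lavender spikes: 8.42/4.38 = 1.92 J/s
comfrey flowers: 14.2/8.98 = 1.58 J/s

lavender spikes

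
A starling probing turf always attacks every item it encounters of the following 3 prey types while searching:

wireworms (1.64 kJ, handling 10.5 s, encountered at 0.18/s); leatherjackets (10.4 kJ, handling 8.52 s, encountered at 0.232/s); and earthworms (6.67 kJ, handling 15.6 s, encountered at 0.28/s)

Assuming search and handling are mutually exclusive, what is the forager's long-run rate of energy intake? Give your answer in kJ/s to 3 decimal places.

R = (0.18×1.64 + 0.232×10.4 + 0.28×6.67) / (1 + 0.18×10.5 + 0.232×8.52 + 0.28×15.6) = 4.576/9.235 = 0.4955 kJ/s.

0.495 kJ/s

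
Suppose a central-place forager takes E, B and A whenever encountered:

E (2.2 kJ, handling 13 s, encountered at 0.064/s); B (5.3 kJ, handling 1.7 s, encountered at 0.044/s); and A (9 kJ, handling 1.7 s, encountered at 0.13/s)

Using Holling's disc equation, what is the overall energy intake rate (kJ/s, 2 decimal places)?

R = (0.064×2.2 + 0.044×5.3 + 0.13×9) / (1 + 0.064×13 + 0.044×1.7 + 0.13×1.7) = 1.544/2.128 = 0.7256 kJ/s.

0.73 kJ/s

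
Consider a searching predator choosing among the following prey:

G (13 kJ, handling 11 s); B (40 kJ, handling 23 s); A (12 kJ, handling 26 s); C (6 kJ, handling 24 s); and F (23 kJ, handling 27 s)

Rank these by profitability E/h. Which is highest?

B

Profitability E/h (kJ/s): G = 13/11 = 1.18, B = 40/23 = 1.74, A = 12/26 = 0.462, C = 6/24 = 0.25, F = 23/27 = 0.852.
Ranked: B > G > F > A > C.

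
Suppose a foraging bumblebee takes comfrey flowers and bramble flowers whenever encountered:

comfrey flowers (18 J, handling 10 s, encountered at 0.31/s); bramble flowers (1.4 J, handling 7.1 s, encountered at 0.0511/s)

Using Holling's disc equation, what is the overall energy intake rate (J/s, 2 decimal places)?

R = Σλ_iE_i / (1 + Σλ_ih_i)
Numerator: 0.31×18 + 0.0511×1.4 = 5.652
Denominator: 1 + 0.31×10 + 0.0511×7.1 = 4.463
R = 5.652/4.463 = 1.266 J/s

1.27 J/s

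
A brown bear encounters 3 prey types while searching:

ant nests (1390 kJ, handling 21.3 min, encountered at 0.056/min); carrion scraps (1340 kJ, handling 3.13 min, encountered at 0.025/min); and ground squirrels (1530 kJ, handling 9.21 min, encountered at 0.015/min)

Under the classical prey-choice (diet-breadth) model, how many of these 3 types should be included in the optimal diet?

E/h in descending order: carrion scraps 428, ground squirrels 166, ant nests 65.3 kJ/min. The optimal diet is the largest prefix of this list for which every included type satisfies E_i/h_i > R on the types above it.
Rate on top 1: 31.07. ground squirrels: 166 > 31.07 → include.
Rate on top 2: 46.41. ant nests: 65.3 > 46.41 → include.
Optimal diet: carrion scraps, ground squirrels, ant nests — 3 of 3 types.

3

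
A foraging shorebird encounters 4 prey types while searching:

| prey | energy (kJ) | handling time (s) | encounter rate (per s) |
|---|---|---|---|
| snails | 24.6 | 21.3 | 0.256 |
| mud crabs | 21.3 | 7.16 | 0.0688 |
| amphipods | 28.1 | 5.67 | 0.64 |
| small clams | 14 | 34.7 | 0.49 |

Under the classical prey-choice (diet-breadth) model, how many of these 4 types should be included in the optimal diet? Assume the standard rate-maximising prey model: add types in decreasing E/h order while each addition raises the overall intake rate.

1

E/h in descending order: amphipods 4.96, mud crabs 2.97, snails 1.15, small clams 0.403 kJ/s. The optimal diet is the largest prefix of this list for which every included type satisfies E_i/h_i > R on the types above it.
Rate on top 1: 3.885. mud crabs: 2.97 < 3.885 → exclude; stop.
Optimal diet: amphipods — 1 of 4 types.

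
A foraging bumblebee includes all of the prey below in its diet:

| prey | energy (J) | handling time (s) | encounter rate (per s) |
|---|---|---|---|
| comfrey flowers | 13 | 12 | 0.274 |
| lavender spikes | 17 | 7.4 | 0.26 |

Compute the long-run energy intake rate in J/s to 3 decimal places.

Energy encountered per unit search time: 0.274×13 + 0.26×17 = 7.982 J/s.
Handling time per unit search time: 0.274×12 + 0.26×7.4 = 5.212.
Rate = 7.982/(1 + 5.212) = 1.285 J/s.

1.285 J/s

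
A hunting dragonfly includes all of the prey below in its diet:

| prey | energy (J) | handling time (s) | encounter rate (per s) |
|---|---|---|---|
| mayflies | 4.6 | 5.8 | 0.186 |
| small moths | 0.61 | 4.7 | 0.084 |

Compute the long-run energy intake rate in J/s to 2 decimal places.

Energy encountered per unit search time: 0.186×4.6 + 0.084×0.61 = 0.9068 J/s.
Handling time per unit search time: 0.186×5.8 + 0.084×4.7 = 1.474.
Rate = 0.9068/(1 + 1.474) = 0.3666 J/s.

0.37 J/s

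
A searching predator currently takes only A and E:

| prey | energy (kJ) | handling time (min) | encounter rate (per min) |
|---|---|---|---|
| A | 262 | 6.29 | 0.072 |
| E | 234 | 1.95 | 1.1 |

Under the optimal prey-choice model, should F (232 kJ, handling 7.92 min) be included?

Intake rate on the current diet: R = (0.072×262 + 1.1×234) / (1 + 0.072×6.29 + 1.1×1.95) = 276.3/3.598 = 76.79 kJ/min.
F: E/h = 232/7.92 = 29.29 kJ/min.
Since 29.29 < R, time spent handling F is better spent searching.

No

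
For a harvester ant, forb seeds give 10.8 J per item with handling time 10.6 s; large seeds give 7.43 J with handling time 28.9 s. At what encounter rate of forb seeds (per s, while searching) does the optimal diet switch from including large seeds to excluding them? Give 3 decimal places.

The zero-one rule: include large seeds iff E₂/h₂ > λE₁/(1+λh₁). Equality gives the switch point.
λE₁h₂ = E₂ + λE₂h₁ ⇒ λ = E₂/(E₁h₂ − E₂h₁) = 7.43/(312.1 − 78.76) = 0.03184 per s.

0.032 per s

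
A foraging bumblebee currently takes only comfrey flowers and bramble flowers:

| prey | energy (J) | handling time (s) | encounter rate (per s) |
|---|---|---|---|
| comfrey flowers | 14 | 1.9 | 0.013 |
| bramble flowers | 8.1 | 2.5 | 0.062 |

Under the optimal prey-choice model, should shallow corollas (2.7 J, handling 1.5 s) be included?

Current rate: (0.013×14 + 0.062×8.1)/(1 + 0.013×1.9 + 0.062×2.5) = 0.58 J/s.
Profitability of shallow corollas: 2.7/1.5 = 1.8 J/s.
Since 1.8 > R, including shallow corollas increases the long-run rate.

Yes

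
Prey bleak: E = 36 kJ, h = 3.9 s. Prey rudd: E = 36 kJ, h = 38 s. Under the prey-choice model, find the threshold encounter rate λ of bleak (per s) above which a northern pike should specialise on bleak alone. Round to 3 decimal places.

0.029 per s

At the threshold, the rate on bleak alone equals the profitability of rudd: λ·36/(1 + λ·3.9) = 36/38 = 0.9474.
Rearranging, λ(36 − 0.9474×3.9) = 0.9474, so λ = 0.9474/32.31 = 0.02933 per s.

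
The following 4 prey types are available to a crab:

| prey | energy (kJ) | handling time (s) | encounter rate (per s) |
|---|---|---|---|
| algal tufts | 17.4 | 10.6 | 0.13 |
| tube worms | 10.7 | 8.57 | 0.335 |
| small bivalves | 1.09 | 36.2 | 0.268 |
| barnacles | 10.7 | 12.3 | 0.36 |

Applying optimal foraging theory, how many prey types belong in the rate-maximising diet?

2

Profitabilities (E/h, kJ/s): algal tufts 1.64, tube worms 1.25, barnacles 0.87, small bivalves 0.0301. Add prey in this order while the next type's profitability exceeds the intake rate on those already taken.
Rate on top 1: 0.9512. tube worms: 1.25 > 0.9512 → include.
Rate on top 2: 1.114. barnacles: 0.87 < 1.114 → exclude; stop.
Optimal diet: algal tufts, tube worms — 2 of 4 types.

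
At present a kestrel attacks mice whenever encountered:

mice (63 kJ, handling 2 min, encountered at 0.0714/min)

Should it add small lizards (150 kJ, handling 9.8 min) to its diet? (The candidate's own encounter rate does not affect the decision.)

Yes

Current rate: (0.0714×63)/(1 + 0.0714×2) = 3.936 kJ/min.
Profitability of small lizards: 150/9.8 = 15.31 kJ/min.
15.31 > 3.936, so adding small lizards raises the average — include it.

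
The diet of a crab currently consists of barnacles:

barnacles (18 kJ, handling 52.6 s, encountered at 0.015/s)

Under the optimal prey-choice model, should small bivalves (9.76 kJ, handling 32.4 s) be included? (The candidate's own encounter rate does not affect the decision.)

On barnacles alone, R = ΣλE/(1+Σλh) = 0.27/1.789 = 0.1509 kJ/s.
Profitability of small bivalves: 9.76/32.4 = 0.3012 kJ/s.
0.3012 > 0.1509, so adding small bivalves raises the average — include it.

Yes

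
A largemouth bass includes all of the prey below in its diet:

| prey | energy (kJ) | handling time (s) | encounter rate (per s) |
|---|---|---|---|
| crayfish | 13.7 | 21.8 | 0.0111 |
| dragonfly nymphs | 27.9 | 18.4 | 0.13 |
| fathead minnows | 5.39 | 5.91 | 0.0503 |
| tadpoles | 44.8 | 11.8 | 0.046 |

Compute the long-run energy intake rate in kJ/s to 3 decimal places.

R = (0.0111×13.7 + 0.13×27.9 + 0.0503×5.39 + 0.046×44.8) / (1 + 0.0111×21.8 + 0.13×18.4 + 0.0503×5.91 + 0.046×11.8) = 6.111/4.474 = 1.366 kJ/s.

1.366 kJ/s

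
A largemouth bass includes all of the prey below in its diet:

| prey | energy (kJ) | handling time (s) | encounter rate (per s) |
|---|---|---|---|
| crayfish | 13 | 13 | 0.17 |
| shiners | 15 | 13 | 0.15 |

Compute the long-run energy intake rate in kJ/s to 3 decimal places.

R = (0.17×13 + 0.15×15) / (1 + 0.17×13 + 0.15×13) = 4.46/5.16 = 0.8643 kJ/s.

0.864 kJ/s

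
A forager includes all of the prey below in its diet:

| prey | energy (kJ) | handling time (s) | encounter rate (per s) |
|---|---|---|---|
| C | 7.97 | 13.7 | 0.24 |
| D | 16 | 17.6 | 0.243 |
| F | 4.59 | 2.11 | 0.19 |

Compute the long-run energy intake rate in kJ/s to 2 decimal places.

0.74 kJ/s

R = (0.24×7.97 + 0.243×16 + 0.19×4.59) / (1 + 0.24×13.7 + 0.243×17.6 + 0.19×2.11) = 6.673/8.966 = 0.7443 kJ/s.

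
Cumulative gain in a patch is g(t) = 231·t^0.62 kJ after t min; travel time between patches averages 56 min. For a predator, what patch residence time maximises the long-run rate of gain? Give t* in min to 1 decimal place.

91.4 min

By the marginal value theorem, leave when the instantaneous gain rate g'(t) equals the habitat-wide average g(t)/(T + t).
g'(t) = 0.62·231·t^-0.38. Setting 0.62·231·t^-0.38 = 231·t^0.62/(56+t) gives 0.62(56+t) = t, so 0.38·t = 0.62×56.
t* = 0.62×56/0.38 = 91.37 min.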